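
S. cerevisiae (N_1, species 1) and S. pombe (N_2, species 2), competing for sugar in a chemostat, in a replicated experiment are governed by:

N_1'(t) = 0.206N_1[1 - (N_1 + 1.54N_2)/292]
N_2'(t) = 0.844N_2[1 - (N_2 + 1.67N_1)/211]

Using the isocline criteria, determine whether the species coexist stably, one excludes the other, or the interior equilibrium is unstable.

unstable coexistence (outcome depends on initial conditions)

Compare the nullcline intercepts: K1/α12 = 292/1.54 = 190 < K2 = 211; K2/α21 = 211/1.67 = 126 < K1 = 292.
Since both are reversed, neither can invade when rare; the interior point is a saddle.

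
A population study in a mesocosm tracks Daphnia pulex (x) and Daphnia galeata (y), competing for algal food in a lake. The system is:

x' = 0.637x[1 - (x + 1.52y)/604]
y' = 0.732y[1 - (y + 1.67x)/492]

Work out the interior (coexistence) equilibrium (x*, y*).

x* ≈ 93.5, y* ≈ 336

Setting both brackets to zero gives the nullclines x + 1.52y = 604 and 1.67x + y = 492.
Substituting y = 492 - 1.67x into the first: x(1 - 1.52·1.67) = 604 - 1.52·492.
So x* = -144/-1.54 = 93.5, and then y* = 492 - 1.67·93.5 = 336.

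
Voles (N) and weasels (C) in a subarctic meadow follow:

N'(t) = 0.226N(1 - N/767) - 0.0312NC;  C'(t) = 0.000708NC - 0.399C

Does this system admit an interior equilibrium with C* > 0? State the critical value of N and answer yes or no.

Threshold N = 564; K > 564, so yes, the predator persists.

The predator equation gives dC/dt > 0 only when N > 0.399/0.000708 = 564.
Without the predator, N → K = 767. Since 767 > 564, the predator can invade and persist.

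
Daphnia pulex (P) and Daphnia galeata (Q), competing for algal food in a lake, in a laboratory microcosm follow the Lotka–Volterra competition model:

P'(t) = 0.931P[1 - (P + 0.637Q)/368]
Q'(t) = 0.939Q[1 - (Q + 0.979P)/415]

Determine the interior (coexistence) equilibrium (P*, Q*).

P* ≈ 275, Q* ≈ 145

Setting both brackets to zero gives the nullclines P + 0.637Q = 368 and 0.979P + Q = 415.
Substituting Q = 415 - 0.979P into the first: P(1 - 0.637·0.979) = 368 - 0.637·415.
So P* = 104/0.376 = 275, and then Q* = 415 - 0.979·275 = 145.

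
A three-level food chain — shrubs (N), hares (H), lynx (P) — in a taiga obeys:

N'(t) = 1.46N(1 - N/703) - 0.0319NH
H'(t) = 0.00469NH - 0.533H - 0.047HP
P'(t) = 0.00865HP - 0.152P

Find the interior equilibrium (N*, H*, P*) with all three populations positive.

From dP/dt = 0: 0.00865H* = 0.152, so H* = 17.6.
From dN/dt = 0: 1.46(1 - N*/703) = 0.0319·17.6, giving N* = 703·(1 - 0.384) = 433.
From dH/dt = 0: 0.00469·433 - 0.533 = 0.047P*, so P* = 1.5/0.047 = 31.9.

N* ≈ 433, H* ≈ 17.6, P* ≈ 31.9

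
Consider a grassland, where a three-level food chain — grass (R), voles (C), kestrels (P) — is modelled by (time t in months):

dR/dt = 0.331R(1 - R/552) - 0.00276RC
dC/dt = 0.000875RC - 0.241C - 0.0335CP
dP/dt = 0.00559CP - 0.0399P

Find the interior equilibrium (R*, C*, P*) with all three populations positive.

R* ≈ 519, C* ≈ 7.14, P* ≈ 6.37

From dP/dt = 0: 0.00559C* = 0.0399, so C* = 7.14.
From dR/dt = 0: 0.331(1 - R*/552) = 0.00276·7.14, giving R* = 552·(1 - 0.0595) = 519.
From dC/dt = 0: 0.000875·519 - 0.241 = 0.0335P*, so P* = 0.213/0.0335 = 6.37.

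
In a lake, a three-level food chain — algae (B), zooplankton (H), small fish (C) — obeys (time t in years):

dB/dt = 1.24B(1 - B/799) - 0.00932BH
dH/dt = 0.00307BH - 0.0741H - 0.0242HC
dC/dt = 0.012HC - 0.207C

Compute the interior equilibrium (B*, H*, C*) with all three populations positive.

B* ≈ 695, H* ≈ 17.2, C* ≈ 85.2

From dC/dt = 0: 0.012H* = 0.207, so H* = 17.2.
From dB/dt = 0: 1.24(1 - B*/799) = 0.00932·17.2, giving B* = 799·(1 - 0.13) = 695.
From dH/dt = 0: 0.00307·695 - 0.0741 = 0.0242C*, so C* = 2.06/0.0242 = 85.2.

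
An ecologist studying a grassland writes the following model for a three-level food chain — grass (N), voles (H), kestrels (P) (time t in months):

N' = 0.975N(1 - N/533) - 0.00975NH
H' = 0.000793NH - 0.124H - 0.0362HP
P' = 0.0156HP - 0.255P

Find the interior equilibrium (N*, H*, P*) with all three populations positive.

From dP/dt = 0: 0.0156H* = 0.255, so H* = 16.3.
From dN/dt = 0: 0.975(1 - N*/533) = 0.00975·16.3, giving N* = 533·(1 - 0.163) = 446.
From dH/dt = 0: 0.000793·446 - 0.124 = 0.0362P*, so P* = 0.23/0.0362 = 6.34.

N* ≈ 446, H* ≈ 16.3, P* ≈ 6.34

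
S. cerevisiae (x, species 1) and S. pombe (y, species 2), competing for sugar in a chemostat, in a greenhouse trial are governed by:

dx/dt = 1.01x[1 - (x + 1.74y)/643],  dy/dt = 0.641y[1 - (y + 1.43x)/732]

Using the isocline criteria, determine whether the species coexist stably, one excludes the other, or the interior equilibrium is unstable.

unstable coexistence (outcome depends on initial conditions)

Compare the nullcline intercepts: K1/α12 = 643/1.74 = 370 < K2 = 732; K2/α21 = 732/1.43 = 512 < K1 = 643.
Since both are reversed, neither can invade when rare; the interior point is a saddle.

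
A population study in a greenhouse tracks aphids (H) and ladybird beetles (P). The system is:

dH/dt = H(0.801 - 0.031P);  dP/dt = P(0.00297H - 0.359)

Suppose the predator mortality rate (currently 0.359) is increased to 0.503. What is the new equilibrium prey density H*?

At the interior fixed point, setting dP/dt = 0 with P > 0 fixes H* = (predator death rate)/(HP coefficient) — independent of the other coefficients.
With the change, H* = 0.503/0.00297 = 169; it rises from 121.

H* ≈ 169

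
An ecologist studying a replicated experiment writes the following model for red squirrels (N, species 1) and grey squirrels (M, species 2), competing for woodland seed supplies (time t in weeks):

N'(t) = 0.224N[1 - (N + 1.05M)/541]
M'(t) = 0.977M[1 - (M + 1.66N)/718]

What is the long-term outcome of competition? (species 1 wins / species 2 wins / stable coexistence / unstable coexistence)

Compare the nullcline intercepts: K1/α12 = 541/1.05 = 515 < K2 = 718; K2/α21 = 718/1.66 = 433 < K1 = 541.
Since both are reversed, neither can invade when rare; the interior point is a saddle.

unstable coexistence (outcome depends on initial conditions)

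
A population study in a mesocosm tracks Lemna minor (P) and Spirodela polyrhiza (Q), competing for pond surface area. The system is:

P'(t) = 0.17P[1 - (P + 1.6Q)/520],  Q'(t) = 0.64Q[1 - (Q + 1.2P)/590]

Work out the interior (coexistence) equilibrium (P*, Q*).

P* ≈ 461, Q* ≈ 37

Setting both brackets to zero gives the nullclines P + 1.6Q = 520 and 1.2P + Q = 590.
Substituting Q = 590 - 1.2P into the first: P(1 - 1.6·1.2) = 520 - 1.6·590.
So P* = -424/-0.92 = 461, and then Q* = 590 - 1.2·461 = 37.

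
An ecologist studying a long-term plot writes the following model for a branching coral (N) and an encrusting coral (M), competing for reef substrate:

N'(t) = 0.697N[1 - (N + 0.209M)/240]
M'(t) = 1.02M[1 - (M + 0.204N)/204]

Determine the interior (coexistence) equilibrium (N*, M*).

Setting both brackets to zero gives the nullclines N + 0.209M = 240 and 0.204N + M = 204.
Substituting M = 204 - 0.204N into the first: N(1 - 0.209·0.204) = 240 - 0.209·204.
So N* = 197/0.957 = 206, and then M* = 204 - 0.204·206 = 162.

N* ≈ 206, M* ≈ 162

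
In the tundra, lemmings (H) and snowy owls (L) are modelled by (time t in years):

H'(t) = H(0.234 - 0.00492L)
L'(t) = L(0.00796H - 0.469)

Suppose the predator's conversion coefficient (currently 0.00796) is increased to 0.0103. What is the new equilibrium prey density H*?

H* ≈ 45.5

At the interior fixed point, setting dL/dt = 0 with L > 0 fixes H* = (predator death rate)/(HL coefficient) — independent of the other coefficients.
With the change, H* = 0.469/0.0103 = 45.5; it falls from 58.9.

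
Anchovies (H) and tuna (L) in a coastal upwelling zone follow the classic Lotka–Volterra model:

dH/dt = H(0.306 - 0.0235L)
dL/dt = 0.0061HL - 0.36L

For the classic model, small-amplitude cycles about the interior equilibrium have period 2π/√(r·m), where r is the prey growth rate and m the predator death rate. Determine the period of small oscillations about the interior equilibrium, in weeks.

T ≈ 18.9 weeks

Here r = 0.306 and m = 0.36, so r·m = 0.11.
ω = √0.11 = 0.332 per week, hence T = 2π/ω ≈ 18.9 weeks.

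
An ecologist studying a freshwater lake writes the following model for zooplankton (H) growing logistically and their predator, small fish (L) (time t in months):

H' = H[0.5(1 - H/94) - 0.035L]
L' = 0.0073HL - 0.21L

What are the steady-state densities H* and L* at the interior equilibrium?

H* ≈ 28.8, L* ≈ 9.91

From dL/dt = 0 with L > 0: 0.0073H* = 0.21, so H* = 28.8.
Substitute into dH/dt = 0: 0.5(1 - 28.8/94) = 0.035L*.
The bracket is 0.694, giving L* = 0.347/0.035 = 9.91.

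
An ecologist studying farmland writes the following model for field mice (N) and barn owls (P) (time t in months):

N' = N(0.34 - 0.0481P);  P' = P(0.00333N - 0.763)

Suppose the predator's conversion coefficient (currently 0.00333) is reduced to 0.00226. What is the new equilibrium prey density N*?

At the interior fixed point, setting dP/dt = 0 with P > 0 fixes N* = (predator death rate)/(NP coefficient) — independent of the other coefficients.
With the change, N* = 0.763/0.00226 = 338; it rises from 229.

N* ≈ 338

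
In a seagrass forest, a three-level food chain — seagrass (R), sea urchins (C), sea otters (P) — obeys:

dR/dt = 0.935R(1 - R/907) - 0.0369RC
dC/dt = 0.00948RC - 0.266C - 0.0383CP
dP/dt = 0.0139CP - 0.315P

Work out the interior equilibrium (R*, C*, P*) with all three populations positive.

From dP/dt = 0: 0.0139C* = 0.315, so C* = 22.7.
From dR/dt = 0: 0.935(1 - R*/907) = 0.0369·22.7, giving R* = 907·(1 - 0.894) = 95.8.
From dC/dt = 0: 0.00948·95.8 - 0.266 = 0.0383P*, so P* = 0.642/0.0383 = 16.8.

R* ≈ 95.8, C* ≈ 22.7, P* ≈ 16.8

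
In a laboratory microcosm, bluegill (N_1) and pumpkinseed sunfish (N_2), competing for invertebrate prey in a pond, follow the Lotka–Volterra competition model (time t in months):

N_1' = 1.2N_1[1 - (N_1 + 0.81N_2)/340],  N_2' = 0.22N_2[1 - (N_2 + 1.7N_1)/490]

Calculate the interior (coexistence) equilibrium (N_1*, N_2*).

N_1* ≈ 151, N_2* ≈ 233

Setting both brackets to zero gives the nullclines N_1 + 0.81N_2 = 340 and 1.7N_1 + N_2 = 490.
Substituting N_2 = 490 - 1.7N_1 into the first: N_1(1 - 0.81·1.7) = 340 - 0.81·490.
So N_1* = -56.9/-0.377 = 151, and then N_2* = 490 - 1.7·151 = 233.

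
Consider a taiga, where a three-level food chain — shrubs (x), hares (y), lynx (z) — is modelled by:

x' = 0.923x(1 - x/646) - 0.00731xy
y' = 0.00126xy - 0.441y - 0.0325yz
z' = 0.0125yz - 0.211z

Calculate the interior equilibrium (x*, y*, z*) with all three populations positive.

From dz/dt = 0: 0.0125y* = 0.211, so y* = 16.9.
From dx/dt = 0: 0.923(1 - x*/646) = 0.00731·16.9, giving x* = 646·(1 - 0.134) = 560.
From dy/dt = 0: 0.00126·560 - 0.441 = 0.0325z*, so z* = 0.264/0.0325 = 8.13.

x* ≈ 560, y* ≈ 16.9, z* ≈ 8.13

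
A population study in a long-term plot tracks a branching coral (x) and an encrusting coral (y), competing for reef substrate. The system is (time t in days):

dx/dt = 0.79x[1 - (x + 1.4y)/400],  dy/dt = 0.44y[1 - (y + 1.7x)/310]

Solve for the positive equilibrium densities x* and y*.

Setting both brackets to zero gives the nullclines x + 1.4y = 400 and 1.7x + y = 310.
Substituting y = 310 - 1.7x into the first: x(1 - 1.4·1.7) = 400 - 1.4·310.
So x* = -34/-1.38 = 24.6, and then y* = 310 - 1.7·24.6 = 268.

x* ≈ 24.6, y* ≈ 268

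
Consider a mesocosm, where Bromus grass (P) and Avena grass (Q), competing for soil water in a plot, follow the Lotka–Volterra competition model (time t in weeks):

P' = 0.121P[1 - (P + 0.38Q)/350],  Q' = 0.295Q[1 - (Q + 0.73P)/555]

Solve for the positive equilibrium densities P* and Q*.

Setting both brackets to zero gives the nullclines P + 0.38Q = 350 and 0.73P + Q = 555.
Substituting Q = 555 - 0.73P into the first: P(1 - 0.38·0.73) = 350 - 0.38·555.
So P* = 139/0.723 = 192, and then Q* = 555 - 0.73·192 = 414.

P* ≈ 192, Q* ≈ 414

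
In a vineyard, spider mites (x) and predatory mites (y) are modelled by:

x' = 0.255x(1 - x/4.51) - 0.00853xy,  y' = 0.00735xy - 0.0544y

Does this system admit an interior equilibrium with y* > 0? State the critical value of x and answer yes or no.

Threshold x = 7.4; K < 7.4, so no, the predator goes extinct.

The predator equation gives dy/dt > 0 only when x > 0.0544/0.00735 = 7.4.
Without the predator, x → K = 4.51. Since 4.51 < 7.4, the predator cannot invade.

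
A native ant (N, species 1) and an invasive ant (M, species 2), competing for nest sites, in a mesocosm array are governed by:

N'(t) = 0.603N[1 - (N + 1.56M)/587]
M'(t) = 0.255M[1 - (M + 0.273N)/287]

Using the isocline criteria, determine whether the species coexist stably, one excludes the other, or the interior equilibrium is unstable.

stable coexistence

Compare the nullcline intercepts: K1/α12 = 587/1.56 = 376 > K2 = 287; K2/α21 = 287/0.273 = 1050 > K1 = 587.
Since both inequalities hold, each species can invade when rare, so the interior equilibrium is stable.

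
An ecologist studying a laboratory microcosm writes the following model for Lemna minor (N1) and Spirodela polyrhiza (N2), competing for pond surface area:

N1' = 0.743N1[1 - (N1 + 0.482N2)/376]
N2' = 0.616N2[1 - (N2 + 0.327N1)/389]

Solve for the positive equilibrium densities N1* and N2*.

Setting both brackets to zero gives the nullclines N1 + 0.482N2 = 376 and 0.327N1 + N2 = 389.
Substituting N2 = 389 - 0.327N1 into the first: N1(1 - 0.482·0.327) = 376 - 0.482·389.
So N1* = 189/0.842 = 224, and then N2* = 389 - 0.327·224 = 316.

N1* ≈ 224, N2* ≈ 316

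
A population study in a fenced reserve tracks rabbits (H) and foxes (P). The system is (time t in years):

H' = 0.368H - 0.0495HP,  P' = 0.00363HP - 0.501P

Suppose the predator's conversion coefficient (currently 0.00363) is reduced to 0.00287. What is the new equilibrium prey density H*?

At the interior fixed point, setting dP/dt = 0 with P > 0 fixes H* = (predator death rate)/(HP coefficient) — independent of the other coefficients.
With the change, H* = 0.501/0.00287 = 175; it rises from 138.

H* ≈ 175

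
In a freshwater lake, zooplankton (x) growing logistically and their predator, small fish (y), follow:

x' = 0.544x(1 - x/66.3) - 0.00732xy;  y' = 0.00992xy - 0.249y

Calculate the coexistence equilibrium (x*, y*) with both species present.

From dy/dt = 0 with y > 0: 0.00992x* = 0.249, so x* = 25.1.
Substitute into dx/dt = 0: 0.544(1 - 25.1/66.3) = 0.00732y*.
The bracket is 0.621, giving y* = 0.338/0.00732 = 46.2.

x* ≈ 25.1, y* ≈ 46.2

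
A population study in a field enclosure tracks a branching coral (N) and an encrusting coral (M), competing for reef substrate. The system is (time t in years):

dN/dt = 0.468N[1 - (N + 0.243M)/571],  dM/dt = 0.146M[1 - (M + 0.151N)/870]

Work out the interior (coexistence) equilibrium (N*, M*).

N* ≈ 373, M* ≈ 814

Setting both brackets to zero gives the nullclines N + 0.243M = 571 and 0.151N + M = 870.
Substituting M = 870 - 0.151N into the first: N(1 - 0.243·0.151) = 571 - 0.243·870.
So N* = 360/0.963 = 373, and then M* = 870 - 0.151·373 = 814.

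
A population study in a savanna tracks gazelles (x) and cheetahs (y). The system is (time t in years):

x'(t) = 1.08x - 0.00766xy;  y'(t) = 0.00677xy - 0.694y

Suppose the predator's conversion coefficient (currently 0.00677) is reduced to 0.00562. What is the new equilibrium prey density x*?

x* ≈ 123

At the interior fixed point, setting dy/dt = 0 with y > 0 fixes x* = (predator death rate)/(xy coefficient) — independent of the other coefficients.
With the change, x* = 0.694/0.00562 = 123; it rises from 103.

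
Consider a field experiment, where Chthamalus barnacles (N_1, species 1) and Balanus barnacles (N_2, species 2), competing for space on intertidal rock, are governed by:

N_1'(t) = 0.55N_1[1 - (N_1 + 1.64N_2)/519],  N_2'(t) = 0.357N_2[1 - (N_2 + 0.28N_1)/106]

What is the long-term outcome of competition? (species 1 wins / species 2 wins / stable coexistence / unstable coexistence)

species 1 excludes species 2

Compare the nullcline intercepts: K1/α12 = 519/1.64 = 316 > K2 = 106; K2/α21 = 106/0.28 = 379 < K1 = 519.
Since the inequalities point opposite ways, species 1 can invade but species 2 cannot.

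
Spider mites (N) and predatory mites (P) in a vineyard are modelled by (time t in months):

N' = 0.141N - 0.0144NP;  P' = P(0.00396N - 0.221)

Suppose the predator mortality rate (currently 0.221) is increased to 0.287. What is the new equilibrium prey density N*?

N* ≈ 72.5

At the interior fixed point, setting dP/dt = 0 with P > 0 fixes N* = (predator death rate)/(NP coefficient) — independent of the other coefficients.
With the change, N* = 0.287/0.00396 = 72.5; it rises from 55.8.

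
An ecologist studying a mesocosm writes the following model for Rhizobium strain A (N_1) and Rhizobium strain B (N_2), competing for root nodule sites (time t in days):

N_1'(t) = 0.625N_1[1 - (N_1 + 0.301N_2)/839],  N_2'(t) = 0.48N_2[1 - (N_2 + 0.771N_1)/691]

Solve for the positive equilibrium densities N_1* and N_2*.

Setting both brackets to zero gives the nullclines N_1 + 0.301N_2 = 839 and 0.771N_1 + N_2 = 691.
Substituting N_2 = 691 - 0.771N_1 into the first: N_1(1 - 0.301·0.771) = 839 - 0.301·691.
So N_1* = 631/0.768 = 822, and then N_2* = 691 - 0.771·822 = 57.5.

N_1* ≈ 822, N_2* ≈ 57.5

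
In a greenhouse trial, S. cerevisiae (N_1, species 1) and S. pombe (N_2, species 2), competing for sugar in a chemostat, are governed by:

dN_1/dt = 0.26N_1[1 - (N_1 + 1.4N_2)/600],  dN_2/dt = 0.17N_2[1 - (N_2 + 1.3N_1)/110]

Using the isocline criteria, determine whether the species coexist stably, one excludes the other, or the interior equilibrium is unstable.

Compare the nullcline intercepts: K1/α12 = 600/1.4 = 429 > K2 = 110; K2/α21 = 110/1.3 = 84.6 < K1 = 600.
Since the inequalities point opposite ways, species 1 can invade but species 2 cannot.

species 1 excludes species 2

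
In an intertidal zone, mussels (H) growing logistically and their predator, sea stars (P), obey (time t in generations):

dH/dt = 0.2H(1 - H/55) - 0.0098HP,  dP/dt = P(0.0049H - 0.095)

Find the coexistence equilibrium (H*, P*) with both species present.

From dP/dt = 0 with P > 0: 0.0049H* = 0.095, so H* = 19.4.
Substitute into dH/dt = 0: 0.2(1 - 19.4/55) = 0.0098P*.
The bracket is 0.647, giving P* = 0.129/0.0098 = 13.2.

H* ≈ 19.4, P* ≈ 13.2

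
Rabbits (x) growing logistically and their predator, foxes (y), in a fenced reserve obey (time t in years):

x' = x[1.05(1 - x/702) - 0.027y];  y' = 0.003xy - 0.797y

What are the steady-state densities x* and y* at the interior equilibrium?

From dy/dt = 0 with y > 0: 0.003x* = 0.797, so x* = 266.
Substitute into dx/dt = 0: 1.05(1 - 266/702) = 0.027y*.
The bracket is 0.622, giving y* = 0.653/0.027 = 24.2.

x* ≈ 266, y* ≈ 24.2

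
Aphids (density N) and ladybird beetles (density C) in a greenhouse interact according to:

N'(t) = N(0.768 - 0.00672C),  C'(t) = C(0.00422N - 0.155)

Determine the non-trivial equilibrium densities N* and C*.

Set dC/dt = 0 with C > 0: 0.00422N - 0.155 = 0, so N* = 0.155/0.00422 = 36.7.
Set dN/dt = 0 with N > 0: 0.768 - 0.00672C = 0, so C* = 0.768/0.00672 = 114.

N* ≈ 36.7, C* ≈ 114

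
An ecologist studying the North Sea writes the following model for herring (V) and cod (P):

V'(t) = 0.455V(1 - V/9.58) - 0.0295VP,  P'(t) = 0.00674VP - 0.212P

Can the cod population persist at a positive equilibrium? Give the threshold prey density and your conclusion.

Threshold V = 31.5; K < 31.5, so no, the predator goes extinct.

The predator equation gives dP/dt > 0 only when V > 0.212/0.00674 = 31.5.
Without the predator, V → K = 9.58. Since 9.58 < 31.5, the predator cannot invade.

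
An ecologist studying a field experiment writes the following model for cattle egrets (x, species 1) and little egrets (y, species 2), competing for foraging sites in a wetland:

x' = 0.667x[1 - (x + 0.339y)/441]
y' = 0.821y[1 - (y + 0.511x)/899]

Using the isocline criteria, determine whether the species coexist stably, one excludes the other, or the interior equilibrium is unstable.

Compare the nullcline intercepts: K1/α12 = 441/0.339 = 1300 > K2 = 899; K2/α21 = 899/0.511 = 1760 > K1 = 441.
Since both inequalities hold, each species can invade when rare, so the interior equilibrium is stable.

stable coexistence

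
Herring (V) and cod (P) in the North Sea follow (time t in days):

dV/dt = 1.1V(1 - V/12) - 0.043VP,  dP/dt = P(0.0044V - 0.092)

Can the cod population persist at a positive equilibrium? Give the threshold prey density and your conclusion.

The predator equation gives dP/dt > 0 only when V > 0.092/0.0044 = 20.9.
Without the predator, V → K = 12. Since 12 < 20.9, the predator cannot invade.

Threshold V = 20.9; K < 20.9, so no, the predator goes extinct.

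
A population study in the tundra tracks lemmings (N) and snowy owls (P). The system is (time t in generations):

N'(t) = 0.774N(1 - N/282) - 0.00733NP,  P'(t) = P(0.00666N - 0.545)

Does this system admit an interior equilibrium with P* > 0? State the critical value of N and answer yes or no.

The predator equation gives dP/dt > 0 only when N > 0.545/0.00666 = 81.8.
Without the predator, N → K = 282. Since 282 > 81.8, the predator can invade and persist.

Threshold N = 81.8; K > 81.8, so yes, the predator persists.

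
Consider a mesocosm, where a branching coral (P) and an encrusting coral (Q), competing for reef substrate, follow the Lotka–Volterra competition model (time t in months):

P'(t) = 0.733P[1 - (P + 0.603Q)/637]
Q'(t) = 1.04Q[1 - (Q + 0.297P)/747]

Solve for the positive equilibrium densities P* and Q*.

Setting both brackets to zero gives the nullclines P + 0.603Q = 637 and 0.297P + Q = 747.
Substituting Q = 747 - 0.297P into the first: P(1 - 0.603·0.297) = 637 - 0.603·747.
So P* = 187/0.821 = 227, and then Q* = 747 - 0.297·227 = 680.

P* ≈ 227, Q* ≈ 680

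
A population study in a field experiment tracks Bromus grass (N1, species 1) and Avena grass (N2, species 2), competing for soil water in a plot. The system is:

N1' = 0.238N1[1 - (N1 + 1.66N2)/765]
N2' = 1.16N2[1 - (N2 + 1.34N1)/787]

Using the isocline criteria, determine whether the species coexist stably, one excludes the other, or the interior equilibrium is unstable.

Compare the nullcline intercepts: K1/α12 = 765/1.66 = 461 < K2 = 787; K2/α21 = 787/1.34 = 587 < K1 = 765.
Since both are reversed, neither can invade when rare; the interior point is a saddle.

unstable coexistence (outcome depends on initial conditions)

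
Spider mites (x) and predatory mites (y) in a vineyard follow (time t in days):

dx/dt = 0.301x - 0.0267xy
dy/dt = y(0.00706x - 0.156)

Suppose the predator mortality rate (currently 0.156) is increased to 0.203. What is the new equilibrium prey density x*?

x* ≈ 28.8

At the interior fixed point, setting dy/dt = 0 with y > 0 fixes x* = (predator death rate)/(xy coefficient) — independent of the other coefficients.
With the change, x* = 0.203/0.00706 = 28.8; it rises from 22.1.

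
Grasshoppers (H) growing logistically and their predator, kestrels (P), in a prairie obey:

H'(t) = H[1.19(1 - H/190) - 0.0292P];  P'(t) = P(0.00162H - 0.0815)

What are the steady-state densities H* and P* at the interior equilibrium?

From dP/dt = 0 with P > 0: 0.00162H* = 0.0815, so H* = 50.3.
Substitute into dH/dt = 0: 1.19(1 - 50.3/190) = 0.0292P*.
The bracket is 0.735, giving P* = 0.875/0.0292 = 30.

H* ≈ 50.3, P* ≈ 30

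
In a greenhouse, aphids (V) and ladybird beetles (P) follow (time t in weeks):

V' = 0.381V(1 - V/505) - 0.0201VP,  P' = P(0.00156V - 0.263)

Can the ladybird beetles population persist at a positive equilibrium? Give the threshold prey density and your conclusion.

The predator equation gives dP/dt > 0 only when V > 0.263/0.00156 = 169.
Without the predator, V → K = 505. Since 505 > 169, the predator can invade and persist.

Threshold V = 169; K > 169, so yes, the predator persists.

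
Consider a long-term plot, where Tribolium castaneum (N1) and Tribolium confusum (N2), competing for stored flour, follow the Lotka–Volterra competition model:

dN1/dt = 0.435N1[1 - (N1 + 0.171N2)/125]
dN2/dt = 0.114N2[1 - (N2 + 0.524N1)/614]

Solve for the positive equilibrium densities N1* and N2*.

Setting both brackets to zero gives the nullclines N1 + 0.171N2 = 125 and 0.524N1 + N2 = 614.
Substituting N2 = 614 - 0.524N1 into the first: N1(1 - 0.171·0.524) = 125 - 0.171·614.
So N1* = 20/0.91 = 22, and then N2* = 614 - 0.524·22 = 602.

N1* ≈ 22, N2* ≈ 602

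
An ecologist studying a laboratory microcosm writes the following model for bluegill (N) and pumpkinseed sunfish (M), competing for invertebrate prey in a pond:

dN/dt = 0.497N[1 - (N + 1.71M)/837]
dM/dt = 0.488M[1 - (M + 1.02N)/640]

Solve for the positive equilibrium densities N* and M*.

Setting both brackets to zero gives the nullclines N + 1.71M = 837 and 1.02N + M = 640.
Substituting M = 640 - 1.02N into the first: N(1 - 1.71·1.02) = 837 - 1.71·640.
So N* = -257/-0.744 = 346, and then M* = 640 - 1.02·346 = 287.

N* ≈ 346, M* ≈ 287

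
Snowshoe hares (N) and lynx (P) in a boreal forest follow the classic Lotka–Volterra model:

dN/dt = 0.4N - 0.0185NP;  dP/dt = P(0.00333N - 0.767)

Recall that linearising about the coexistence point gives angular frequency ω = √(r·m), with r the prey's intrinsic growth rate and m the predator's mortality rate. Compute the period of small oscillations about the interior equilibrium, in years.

T ≈ 11.3 years

Here r = 0.4 and m = 0.767, so r·m = 0.307.
ω = √0.307 = 0.554 per year, hence T = 2π/ω ≈ 11.3 years.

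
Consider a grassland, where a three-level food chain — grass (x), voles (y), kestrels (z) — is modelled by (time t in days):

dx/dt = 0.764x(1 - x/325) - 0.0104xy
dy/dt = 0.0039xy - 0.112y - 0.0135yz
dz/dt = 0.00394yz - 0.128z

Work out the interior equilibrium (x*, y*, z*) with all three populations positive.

From dz/dt = 0: 0.00394y* = 0.128, so y* = 32.5.
From dx/dt = 0: 0.764(1 - x*/325) = 0.0104·32.5, giving x* = 325·(1 - 0.442) = 181.
From dy/dt = 0: 0.0039·181 - 0.112 = 0.0135z*, so z* = 0.595/0.0135 = 44.1.

x* ≈ 181, y* ≈ 32.5, z* ≈ 44.1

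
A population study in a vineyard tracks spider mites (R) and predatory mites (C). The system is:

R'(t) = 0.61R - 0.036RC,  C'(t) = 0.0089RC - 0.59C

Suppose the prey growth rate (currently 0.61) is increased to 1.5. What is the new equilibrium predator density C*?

At the interior fixed point, setting dR/dt = 0 with R > 0 fixes C* = (prey growth rate)/(RC coefficient) — independent of the other coefficients.
With the change, C* = 1.5/0.036 = 41.7; it rises from 16.9.

C* ≈ 41.7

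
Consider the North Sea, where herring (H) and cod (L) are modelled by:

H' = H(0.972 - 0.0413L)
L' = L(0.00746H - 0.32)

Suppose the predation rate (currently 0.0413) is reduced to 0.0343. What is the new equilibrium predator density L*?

L* ≈ 28.3

At the interior fixed point, setting dH/dt = 0 with H > 0 fixes L* = (prey growth rate)/(HL coefficient) — independent of the other coefficients.
With the change, L* = 0.972/0.0343 = 28.3; it rises from 23.5.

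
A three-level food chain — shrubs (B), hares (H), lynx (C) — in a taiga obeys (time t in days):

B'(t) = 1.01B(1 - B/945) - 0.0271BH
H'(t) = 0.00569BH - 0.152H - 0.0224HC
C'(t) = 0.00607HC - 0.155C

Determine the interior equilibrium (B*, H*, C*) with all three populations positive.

B* ≈ 298, H* ≈ 25.5, C* ≈ 68.8

From dC/dt = 0: 0.00607H* = 0.155, so H* = 25.5.
From dB/dt = 0: 1.01(1 - B*/945) = 0.0271·25.5, giving B* = 945·(1 - 0.685) = 298.
From dH/dt = 0: 0.00569·298 - 0.152 = 0.0224C*, so C* = 1.54/0.0224 = 68.8.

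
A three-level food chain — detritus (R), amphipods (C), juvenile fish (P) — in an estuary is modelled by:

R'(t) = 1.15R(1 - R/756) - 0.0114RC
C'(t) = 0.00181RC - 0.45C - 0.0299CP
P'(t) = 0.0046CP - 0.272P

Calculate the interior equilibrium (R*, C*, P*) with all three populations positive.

R* ≈ 313, C* ≈ 59.1, P* ≈ 3.89

From dP/dt = 0: 0.0046C* = 0.272, so C* = 59.1.
From dR/dt = 0: 1.15(1 - R*/756) = 0.0114·59.1, giving R* = 756·(1 - 0.586) = 313.
From dC/dt = 0: 0.00181·313 - 0.45 = 0.0299P*, so P* = 0.116/0.0299 = 3.89.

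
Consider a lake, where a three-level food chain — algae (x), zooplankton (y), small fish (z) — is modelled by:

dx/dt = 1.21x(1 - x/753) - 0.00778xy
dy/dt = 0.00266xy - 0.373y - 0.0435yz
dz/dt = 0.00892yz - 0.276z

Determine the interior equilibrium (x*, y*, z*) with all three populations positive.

x* ≈ 603, y* ≈ 30.9, z* ≈ 28.3

From dz/dt = 0: 0.00892y* = 0.276, so y* = 30.9.
From dx/dt = 0: 1.21(1 - x*/753) = 0.00778·30.9, giving x* = 753·(1 - 0.199) = 603.
From dy/dt = 0: 0.00266·603 - 0.373 = 0.0435z*, so z* = 1.23/0.0435 = 28.3.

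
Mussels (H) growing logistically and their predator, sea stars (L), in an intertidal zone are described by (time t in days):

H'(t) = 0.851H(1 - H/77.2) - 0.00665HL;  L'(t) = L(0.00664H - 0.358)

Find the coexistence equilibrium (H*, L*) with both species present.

H* ≈ 53.9, L* ≈ 38.6

From dL/dt = 0 with L > 0: 0.00664H* = 0.358, so H* = 53.9.
Substitute into dH/dt = 0: 0.851(1 - 53.9/77.2) = 0.00665L*.
The bracket is 0.302, giving L* = 0.257/0.00665 = 38.6.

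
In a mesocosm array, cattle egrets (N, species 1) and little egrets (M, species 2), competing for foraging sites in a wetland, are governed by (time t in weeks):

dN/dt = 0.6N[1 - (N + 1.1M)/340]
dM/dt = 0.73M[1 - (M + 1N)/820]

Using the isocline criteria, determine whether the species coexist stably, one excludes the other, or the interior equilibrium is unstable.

species 2 excludes species 1

Compare the nullcline intercepts: K1/α12 = 340/1.1 = 309 < K2 = 820; K2/α21 = 820/1 = 820 > K1 = 340.
Since the inequalities point opposite ways, species 2 can invade but species 1 cannot.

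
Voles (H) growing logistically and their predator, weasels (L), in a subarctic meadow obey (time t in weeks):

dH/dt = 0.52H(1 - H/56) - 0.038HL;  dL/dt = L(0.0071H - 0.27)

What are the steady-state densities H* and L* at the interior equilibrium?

H* ≈ 38, L* ≈ 4.39

From dL/dt = 0 with L > 0: 0.0071H* = 0.27, so H* = 38.
Substitute into dH/dt = 0: 0.52(1 - 38/56) = 0.038L*.
The bracket is 0.321, giving L* = 0.167/0.038 = 4.39.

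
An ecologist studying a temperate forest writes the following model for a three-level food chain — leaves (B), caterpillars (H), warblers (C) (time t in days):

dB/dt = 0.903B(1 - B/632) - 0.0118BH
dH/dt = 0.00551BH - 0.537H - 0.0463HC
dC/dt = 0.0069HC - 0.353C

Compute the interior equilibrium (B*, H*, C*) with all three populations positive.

From dC/dt = 0: 0.0069H* = 0.353, so H* = 51.2.
From dB/dt = 0: 0.903(1 - B*/632) = 0.0118·51.2, giving B* = 632·(1 - 0.669) = 209.
From dH/dt = 0: 0.00551·209 - 0.537 = 0.0463C*, so C* = 0.617/0.0463 = 13.3.

B* ≈ 209, H* ≈ 51.2, C* ≈ 13.3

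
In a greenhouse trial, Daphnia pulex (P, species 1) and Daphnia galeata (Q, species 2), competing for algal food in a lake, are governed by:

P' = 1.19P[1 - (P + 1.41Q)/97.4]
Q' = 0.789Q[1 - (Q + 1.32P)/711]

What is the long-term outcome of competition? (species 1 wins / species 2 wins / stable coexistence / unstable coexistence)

species 2 excludes species 1

Compare the nullcline intercepts: K1/α12 = 97.4/1.41 = 69.1 < K2 = 711; K2/α21 = 711/1.32 = 539 > K1 = 97.4.
Since the inequalities point opposite ways, species 2 can invade but species 1 cannot.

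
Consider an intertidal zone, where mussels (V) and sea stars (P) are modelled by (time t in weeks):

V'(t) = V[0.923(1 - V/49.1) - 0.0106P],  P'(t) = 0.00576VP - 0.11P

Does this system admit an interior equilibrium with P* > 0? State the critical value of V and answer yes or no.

Threshold V = 19.1; K > 19.1, so yes, the predator persists.

The predator equation gives dP/dt > 0 only when V > 0.11/0.00576 = 19.1.
Without the predator, V → K = 49.1. Since 49.1 > 19.1, the predator can invade and persist.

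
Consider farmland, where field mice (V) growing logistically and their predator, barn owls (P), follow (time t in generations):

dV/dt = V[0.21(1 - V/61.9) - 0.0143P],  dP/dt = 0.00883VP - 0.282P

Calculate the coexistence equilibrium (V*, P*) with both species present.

V* ≈ 31.9, P* ≈ 7.11

From dP/dt = 0 with P > 0: 0.00883V* = 0.282, so V* = 31.9.
Substitute into dV/dt = 0: 0.21(1 - 31.9/61.9) = 0.0143P*.
The bracket is 0.484, giving P* = 0.102/0.0143 = 7.11.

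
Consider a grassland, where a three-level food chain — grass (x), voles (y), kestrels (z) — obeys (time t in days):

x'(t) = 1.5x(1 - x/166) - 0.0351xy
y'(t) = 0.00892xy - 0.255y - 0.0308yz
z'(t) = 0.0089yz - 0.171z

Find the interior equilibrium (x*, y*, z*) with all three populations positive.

x* ≈ 91.4, y* ≈ 19.2, z* ≈ 18.2

From dz/dt = 0: 0.0089y* = 0.171, so y* = 19.2.
From dx/dt = 0: 1.5(1 - x*/166) = 0.0351·19.2, giving x* = 166·(1 - 0.45) = 91.4.
From dy/dt = 0: 0.00892·91.4 - 0.255 = 0.0308z*, so z* = 0.56/0.0308 = 18.2.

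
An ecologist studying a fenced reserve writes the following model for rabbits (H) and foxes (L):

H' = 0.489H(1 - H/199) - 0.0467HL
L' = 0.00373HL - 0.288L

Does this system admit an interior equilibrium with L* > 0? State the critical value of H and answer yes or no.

Threshold H = 77.2; K > 77.2, so yes, the predator persists.

The predator equation gives dL/dt > 0 only when H > 0.288/0.00373 = 77.2.
Without the predator, H → K = 199. Since 199 > 77.2, the predator can invade and persist.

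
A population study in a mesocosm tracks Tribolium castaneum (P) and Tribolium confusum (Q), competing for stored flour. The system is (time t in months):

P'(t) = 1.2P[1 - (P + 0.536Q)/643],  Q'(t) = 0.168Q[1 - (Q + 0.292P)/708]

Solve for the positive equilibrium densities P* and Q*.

Setting both brackets to zero gives the nullclines P + 0.536Q = 643 and 0.292P + Q = 708.
Substituting Q = 708 - 0.292P into the first: P(1 - 0.536·0.292) = 643 - 0.536·708.
So P* = 264/0.843 = 312, and then Q* = 708 - 0.292·312 = 617.

P* ≈ 312, Q* ≈ 617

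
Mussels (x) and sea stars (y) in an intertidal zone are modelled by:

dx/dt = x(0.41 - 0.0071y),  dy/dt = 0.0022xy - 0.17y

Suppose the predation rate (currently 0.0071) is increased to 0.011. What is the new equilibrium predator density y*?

At the interior fixed point, setting dx/dt = 0 with x > 0 fixes y* = (prey growth rate)/(xy coefficient) — independent of the other coefficients.
With the change, y* = 0.41/0.011 = 37.3; it falls from 57.7.

y* ≈ 37.3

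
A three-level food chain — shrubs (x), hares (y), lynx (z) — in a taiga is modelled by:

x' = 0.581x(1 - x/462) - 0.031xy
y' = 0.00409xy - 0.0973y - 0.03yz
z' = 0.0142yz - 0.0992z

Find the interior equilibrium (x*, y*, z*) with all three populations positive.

x* ≈ 290, y* ≈ 6.99, z* ≈ 36.3

From dz/dt = 0: 0.0142y* = 0.0992, so y* = 6.99.
From dx/dt = 0: 0.581(1 - x*/462) = 0.031·6.99, giving x* = 462·(1 - 0.373) = 290.
From dy/dt = 0: 0.00409·290 - 0.0973 = 0.03z*, so z* = 1.09/0.03 = 36.3.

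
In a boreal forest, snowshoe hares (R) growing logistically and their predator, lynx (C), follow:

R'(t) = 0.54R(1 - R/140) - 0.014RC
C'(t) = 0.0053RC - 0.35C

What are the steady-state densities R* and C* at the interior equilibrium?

R* ≈ 66, C* ≈ 20.4

From dC/dt = 0 with C > 0: 0.0053R* = 0.35, so R* = 66.
Substitute into dR/dt = 0: 0.54(1 - 66/140) = 0.014C*.
The bracket is 0.528, giving C* = 0.285/0.014 = 20.4.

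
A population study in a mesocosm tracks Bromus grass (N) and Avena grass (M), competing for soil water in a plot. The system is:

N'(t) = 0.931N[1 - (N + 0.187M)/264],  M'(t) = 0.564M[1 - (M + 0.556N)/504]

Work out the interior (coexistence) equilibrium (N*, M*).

N* ≈ 189, M* ≈ 399

Setting both brackets to zero gives the nullclines N + 0.187M = 264 and 0.556N + M = 504.
Substituting M = 504 - 0.556N into the first: N(1 - 0.187·0.556) = 264 - 0.187·504.
So N* = 170/0.896 = 189, and then M* = 504 - 0.556·189 = 399.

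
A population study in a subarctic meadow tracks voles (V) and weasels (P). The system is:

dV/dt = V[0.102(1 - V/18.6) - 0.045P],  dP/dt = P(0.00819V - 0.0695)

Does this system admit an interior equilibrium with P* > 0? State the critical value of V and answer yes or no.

The predator equation gives dP/dt > 0 only when V > 0.0695/0.00819 = 8.49.
Without the predator, V → K = 18.6. Since 18.6 > 8.49, the predator can invade and persist.

Threshold V = 8.49; K > 8.49, so yes, the predator persists.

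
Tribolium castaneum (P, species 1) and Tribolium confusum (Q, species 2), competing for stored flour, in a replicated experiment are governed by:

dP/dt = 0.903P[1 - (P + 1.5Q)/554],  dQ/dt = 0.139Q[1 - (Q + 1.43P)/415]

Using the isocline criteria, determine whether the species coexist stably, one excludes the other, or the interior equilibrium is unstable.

unstable coexistence (outcome depends on initial conditions)

Compare the nullcline intercepts: K1/α12 = 554/1.5 = 369 < K2 = 415; K2/α21 = 415/1.43 = 290 < K1 = 554.
Since both are reversed, neither can invade when rare; the interior point is a saddle.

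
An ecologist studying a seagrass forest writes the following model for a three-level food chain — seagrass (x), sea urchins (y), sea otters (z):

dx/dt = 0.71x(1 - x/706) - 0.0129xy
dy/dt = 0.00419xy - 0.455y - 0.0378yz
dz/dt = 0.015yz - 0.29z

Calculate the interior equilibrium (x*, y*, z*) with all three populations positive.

x* ≈ 458, y* ≈ 19.3, z* ≈ 38.7

From dz/dt = 0: 0.015y* = 0.29, so y* = 19.3.
From dx/dt = 0: 0.71(1 - x*/706) = 0.0129·19.3, giving x* = 706·(1 - 0.351) = 458.
From dy/dt = 0: 0.00419·458 - 0.455 = 0.0378z*, so z* = 1.46/0.0378 = 38.7.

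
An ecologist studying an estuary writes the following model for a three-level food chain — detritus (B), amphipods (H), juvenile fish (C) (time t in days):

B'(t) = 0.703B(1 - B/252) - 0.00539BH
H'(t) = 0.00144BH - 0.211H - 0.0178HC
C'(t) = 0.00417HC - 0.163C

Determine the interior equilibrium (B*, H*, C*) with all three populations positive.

From dC/dt = 0: 0.00417H* = 0.163, so H* = 39.1.
From dB/dt = 0: 0.703(1 - B*/252) = 0.00539·39.1, giving B* = 252·(1 - 0.3) = 176.
From dH/dt = 0: 0.00144·176 - 0.211 = 0.0178C*, so C* = 0.0431/0.0178 = 2.42.

B* ≈ 176, H* ≈ 39.1, C* ≈ 2.42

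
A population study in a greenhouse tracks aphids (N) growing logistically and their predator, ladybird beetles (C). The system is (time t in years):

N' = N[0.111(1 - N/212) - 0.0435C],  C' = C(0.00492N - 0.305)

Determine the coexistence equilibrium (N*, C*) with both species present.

N* ≈ 62, C* ≈ 1.81

From dC/dt = 0 with C > 0: 0.00492N* = 0.305, so N* = 62.
Substitute into dN/dt = 0: 0.111(1 - 62/212) = 0.0435C*.
The bracket is 0.708, giving C* = 0.0785/0.0435 = 1.81.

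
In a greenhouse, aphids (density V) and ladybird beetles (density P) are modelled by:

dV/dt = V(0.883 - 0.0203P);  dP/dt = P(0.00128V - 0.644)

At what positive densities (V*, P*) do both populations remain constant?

V* ≈ 503, P* ≈ 43.5

Set dP/dt = 0 with P > 0: 0.00128V - 0.644 = 0, so V* = 0.644/0.00128 = 503.
Set dV/dt = 0 with V > 0: 0.883 - 0.0203P = 0, so P* = 0.883/0.0203 = 43.5.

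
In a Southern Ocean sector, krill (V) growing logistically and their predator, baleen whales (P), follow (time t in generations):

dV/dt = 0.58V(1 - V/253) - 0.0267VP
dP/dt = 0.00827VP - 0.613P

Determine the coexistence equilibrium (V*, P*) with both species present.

From dP/dt = 0 with P > 0: 0.00827V* = 0.613, so V* = 74.1.
Substitute into dV/dt = 0: 0.58(1 - 74.1/253) = 0.0267P*.
The bracket is 0.707, giving P* = 0.41/0.0267 = 15.4.

V* ≈ 74.1, P* ≈ 15.4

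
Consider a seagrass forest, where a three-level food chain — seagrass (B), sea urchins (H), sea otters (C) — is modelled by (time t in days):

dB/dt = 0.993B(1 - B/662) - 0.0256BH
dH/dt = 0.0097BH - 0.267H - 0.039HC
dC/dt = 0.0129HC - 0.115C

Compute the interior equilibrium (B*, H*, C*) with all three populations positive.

B* ≈ 510, H* ≈ 8.91, C* ≈ 120

From dC/dt = 0: 0.0129H* = 0.115, so H* = 8.91.
From dB/dt = 0: 0.993(1 - B*/662) = 0.0256·8.91, giving B* = 662·(1 - 0.23) = 510.
From dH/dt = 0: 0.0097·510 - 0.267 = 0.039C*, so C* = 4.68/0.039 = 120.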